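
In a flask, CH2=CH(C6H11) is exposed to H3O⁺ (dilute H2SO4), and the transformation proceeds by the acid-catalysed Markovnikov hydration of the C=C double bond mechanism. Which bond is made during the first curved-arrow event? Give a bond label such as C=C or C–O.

Step 1: Electrophilic addition begins with the π(C=C) electrons forming a bond to the proton of H3O⁺. Following Markovnikov's rule, the resulting cation is secondary. H2O is released.
The bond formed in this step is the C–H bond.

C–H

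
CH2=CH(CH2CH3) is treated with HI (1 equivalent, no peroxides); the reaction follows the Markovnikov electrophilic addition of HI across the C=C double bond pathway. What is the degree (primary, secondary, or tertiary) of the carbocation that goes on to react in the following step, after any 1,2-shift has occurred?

Step 1: Electrophilic addition begins with the π(C=C) electrons forming a bond to the proton of HI. Following Markovnikov's rule, the resulting cation is secondary. The H–I bond breaks heterolytically, releasing I⁻.
No single 1,2-shift to an adjacent carbon would give a more-substituted cation, so no rearrangement occurs.

secondary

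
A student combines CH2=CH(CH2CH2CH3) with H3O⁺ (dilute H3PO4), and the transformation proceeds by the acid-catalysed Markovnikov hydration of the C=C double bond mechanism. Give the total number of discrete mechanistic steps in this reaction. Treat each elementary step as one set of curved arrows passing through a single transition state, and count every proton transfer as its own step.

3

Step 1: Electrophilic addition begins with the π(C=C) electrons forming a bond to the proton of H3O⁺. Following Markovnikov's rule, the resulting cation is secondary. H2O is released.
(No 1,2-shift: no single shift to an adjacent carbon would give a more stable cation.)
Step 2: Water acts as the nucleophile: an oxygen lone pair bonds to the cationic carbon, giving an oxonium-ion intermediate.
Step 3: H2O removes a proton from the oxonium oxygen, regenerating H3O⁺ and giving the neutral alcohol.
Total: 3 elementary steps.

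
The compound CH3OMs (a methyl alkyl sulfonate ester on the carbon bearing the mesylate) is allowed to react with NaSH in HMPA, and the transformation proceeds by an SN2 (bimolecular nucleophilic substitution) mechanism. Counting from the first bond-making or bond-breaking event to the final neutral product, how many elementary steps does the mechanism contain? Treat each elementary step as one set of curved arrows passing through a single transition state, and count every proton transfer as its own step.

1

Step 1: Backside attack by HS⁻ on the carbon bearing the mesylate: the new C–S bond forms as the C–O bond breaks, with Walden inversion at carbon.
Total: 1 elementary step.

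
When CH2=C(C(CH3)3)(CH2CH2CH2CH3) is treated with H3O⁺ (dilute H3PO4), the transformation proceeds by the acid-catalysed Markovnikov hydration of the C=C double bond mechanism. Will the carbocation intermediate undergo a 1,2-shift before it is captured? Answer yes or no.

no

The first-formed carbocation is tertiary.
No single 1,2-shift to an adjacent carbon would produce a more-substituted cation than the one already present, so no rearrangement occurs.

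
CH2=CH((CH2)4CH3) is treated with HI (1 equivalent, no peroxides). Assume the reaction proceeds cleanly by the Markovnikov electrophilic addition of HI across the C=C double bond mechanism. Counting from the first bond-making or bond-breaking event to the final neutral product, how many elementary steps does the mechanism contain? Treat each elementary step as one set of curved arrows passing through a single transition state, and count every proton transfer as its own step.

Step 1: The π electrons of the C=C bond attack a proton of HI; Markovnikov addition places the new C–H on the less-substituted alkene carbon, so the positive charge ends up on the more-substituted carbon — a secondary carbocation. The H–I bond breaks heterolytically, releasing I⁻.
(No 1,2-shift: no single shift to an adjacent carbon would give a more stable cation.)
Step 2: I⁻ captures the cation: a lone pair on I⁻ fills the empty p orbital, producing the alkyl halide product.
Total: 2 elementary steps.

2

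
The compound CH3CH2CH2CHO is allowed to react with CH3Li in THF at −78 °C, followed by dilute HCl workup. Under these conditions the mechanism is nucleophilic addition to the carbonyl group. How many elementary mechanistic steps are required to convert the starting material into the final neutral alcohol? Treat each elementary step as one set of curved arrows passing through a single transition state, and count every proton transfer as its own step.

2

Step 1: A lone pair / filled orbital on the carbanion-like carbon of CH3Li attacks the electrophilic carbonyl carbon; the π(C=O) electrons shift onto oxygen, producing a tetrahedral alkoxide intermediate.
Step 2: On dilute HCl workup the alkoxide oxygen is protonated, giving an alcohol.
Total: 2 elementary steps.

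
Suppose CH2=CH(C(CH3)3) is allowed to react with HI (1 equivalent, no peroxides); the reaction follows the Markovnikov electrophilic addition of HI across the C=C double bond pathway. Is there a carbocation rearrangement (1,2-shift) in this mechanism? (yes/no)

yes

The first-formed carbocation is secondary.
The adjacent tert-butyl carbon has no hydrogen but bears methyl groups; migration of one methyl with its bonding pair (a 1,2-methyl shift) places the charge on a tertiary centre.
Tertiary is more stable than secondary, so the shift occurs.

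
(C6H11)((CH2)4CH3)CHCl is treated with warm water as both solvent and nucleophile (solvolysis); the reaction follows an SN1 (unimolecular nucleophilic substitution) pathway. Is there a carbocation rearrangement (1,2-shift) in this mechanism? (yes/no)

The first-formed carbocation is secondary.
The adjacent cyclohexyl carbon already bears 2 other carbon substituents and has a hydrogen to migrate; after a 1,2-hydride shift from that carbon the positive charge sits on a tertiary centre.
Tertiary is more stable than secondary, so the shift occurs.

yes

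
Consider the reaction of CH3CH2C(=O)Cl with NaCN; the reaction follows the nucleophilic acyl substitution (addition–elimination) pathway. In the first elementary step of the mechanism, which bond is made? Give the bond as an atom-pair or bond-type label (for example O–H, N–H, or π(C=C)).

Step 1: CN⁻ adds to the carbonyl carbon; the C=O π electrons shift onto oxygen and a tetrahedral alkoxide intermediate forms.
The bond formed in this step is the C–C bond.

C–C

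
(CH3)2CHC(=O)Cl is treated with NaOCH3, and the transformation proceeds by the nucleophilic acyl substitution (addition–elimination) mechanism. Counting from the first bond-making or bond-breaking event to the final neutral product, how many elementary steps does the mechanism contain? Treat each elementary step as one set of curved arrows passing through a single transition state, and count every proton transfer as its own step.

2

Step 1: Nucleophilic addition of CH3O⁻ to the acyl carbon breaks the π(C=O) bond and yields a tetrahedral, anionic intermediate.
Step 2: An oxygen lone pair re-forms the C=O π bond as the C–Cl σ-bond breaks; Cl⁻ is expelled.
Total: 2 elementary steps.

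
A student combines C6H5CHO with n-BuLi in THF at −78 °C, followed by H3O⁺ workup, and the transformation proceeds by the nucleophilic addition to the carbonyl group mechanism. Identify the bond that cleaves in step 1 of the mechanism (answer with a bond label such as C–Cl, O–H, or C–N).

π(C=O)

Step 1: Nucleophilic addition: the carbanion-like carbon of n-BuLi adds to the carbonyl carbon, pushing the π(C=O) electron pair onto oxygen and giving a tetrahedral alkoxide.
The bond broken in this step is the π(C=O) bond.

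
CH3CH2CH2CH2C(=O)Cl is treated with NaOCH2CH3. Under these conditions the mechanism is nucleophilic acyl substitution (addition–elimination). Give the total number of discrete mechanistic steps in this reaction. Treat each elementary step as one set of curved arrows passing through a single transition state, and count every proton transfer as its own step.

Step 1: CH3CH2O⁻ adds to the carbonyl carbon; the C=O π electrons shift onto oxygen and a tetrahedral alkoxide intermediate forms.
Step 2: Elimination step: re-formation of the carbonyl π bond drives out Cl⁻, giving the new acyl compound.
Total: 2 elementary steps.

2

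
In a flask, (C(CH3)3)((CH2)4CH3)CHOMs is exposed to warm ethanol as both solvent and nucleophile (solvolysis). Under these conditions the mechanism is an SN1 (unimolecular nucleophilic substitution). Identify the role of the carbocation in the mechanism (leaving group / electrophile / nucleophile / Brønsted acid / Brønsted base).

electrophile

Step 3: CH3CH2OH donates an oxygen lone pair into the empty p orbital of the cation, giving a protonated ether (an oxonium ion).
The carbocation accepts an electron pair into an empty or π* orbital — it is the electrophile.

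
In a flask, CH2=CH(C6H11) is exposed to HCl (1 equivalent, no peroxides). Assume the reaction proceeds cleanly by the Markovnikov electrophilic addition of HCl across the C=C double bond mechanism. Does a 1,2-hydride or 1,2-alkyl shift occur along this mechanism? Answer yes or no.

The first-formed carbocation is secondary.
The adjacent cyclohexyl carbon already bears 2 other carbon substituents and has a hydrogen to migrate; after a 1,2-hydride shift from that carbon the positive charge sits on a tertiary centre.
Tertiary is more stable than secondary, so the shift occurs.

yes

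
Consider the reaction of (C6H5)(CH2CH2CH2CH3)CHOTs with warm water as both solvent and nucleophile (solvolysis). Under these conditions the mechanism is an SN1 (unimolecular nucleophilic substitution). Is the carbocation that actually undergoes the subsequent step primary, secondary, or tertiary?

secondary

Step 1: Rate-determining heterolysis of the C–O bond gives TsO⁻ and a secondary carbocation.
No single 1,2-shift to an adjacent carbon would give a more-substituted cation, so no rearrangement occurs.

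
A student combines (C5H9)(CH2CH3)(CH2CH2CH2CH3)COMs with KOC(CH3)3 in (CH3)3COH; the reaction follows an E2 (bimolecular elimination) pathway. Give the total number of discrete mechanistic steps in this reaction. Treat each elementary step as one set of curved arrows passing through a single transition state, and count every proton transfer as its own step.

Step 1: In one step, (CH3)3CO⁻ pulls off a β-proton, the C–O bond cleaves, and a C=C double bond forms between the α- and β-carbons (E2, anti elimination).
Total: 1 elementary step.

1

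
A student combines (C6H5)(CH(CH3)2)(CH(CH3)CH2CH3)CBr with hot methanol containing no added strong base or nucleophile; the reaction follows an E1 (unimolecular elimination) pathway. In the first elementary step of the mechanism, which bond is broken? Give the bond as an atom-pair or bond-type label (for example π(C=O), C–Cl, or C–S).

C–Br

Step 1: The C–Br bond breaks with both electrons going to the bromide; Br⁻ leaves and a tertiary carbocation remains.
The bond broken in this step is the C–Br bond.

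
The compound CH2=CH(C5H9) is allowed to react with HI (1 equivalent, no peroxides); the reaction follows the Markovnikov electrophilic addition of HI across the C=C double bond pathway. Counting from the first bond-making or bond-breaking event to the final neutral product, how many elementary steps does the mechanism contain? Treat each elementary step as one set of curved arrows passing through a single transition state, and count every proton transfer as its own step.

3

Step 1: Electrophilic addition begins with the π(C=C) electrons forming a bond to the proton of HI. Following Markovnikov's rule, the resulting cation is secondary. The H–I bond breaks heterolytically, releasing I⁻.
Step 2: A 1,2-hydride shift from the adjacent cyclopentyl carbon moves the positive charge from the secondary centre to an adjacent carbon, generating a more stable tertiary carbocation.
Step 3: Nucleophilic attack by I⁻ on the carbocation completes the addition, giving R–I.
Total: 3 elementary steps.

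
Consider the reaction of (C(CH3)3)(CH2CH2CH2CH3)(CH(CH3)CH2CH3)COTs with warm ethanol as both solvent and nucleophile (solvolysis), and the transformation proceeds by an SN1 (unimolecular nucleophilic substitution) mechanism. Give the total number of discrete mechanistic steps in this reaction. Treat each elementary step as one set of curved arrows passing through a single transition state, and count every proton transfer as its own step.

Step 1: Unassisted departure of TsO⁻ (taking the C–O bonding pair) generates a tertiary carbocation.
(No 1,2-shift: no single shift to an adjacent carbon would give a more stable cation.)
Step 2: Nucleophilic capture: the oxygen of CH3CH2OH bonds to the cationic carbon, producing an oxonium-ion intermediate.
Step 3: Proton transfer from the O–H of the oxonium ion to a solvent molecule delivers the neutral ether.
Total: 3 elementary steps.

3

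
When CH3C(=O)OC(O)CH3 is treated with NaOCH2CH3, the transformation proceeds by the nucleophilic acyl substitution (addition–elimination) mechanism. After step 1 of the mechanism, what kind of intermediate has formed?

Step 1: A lone pair on the O of CH3CH2O⁻ attacks the electrophilic acyl carbon; the π(C=O) electrons move onto oxygen, giving a tetrahedral intermediate.
After step 1 the species present is a tetrahedral intermediate.

tetrahedral intermediate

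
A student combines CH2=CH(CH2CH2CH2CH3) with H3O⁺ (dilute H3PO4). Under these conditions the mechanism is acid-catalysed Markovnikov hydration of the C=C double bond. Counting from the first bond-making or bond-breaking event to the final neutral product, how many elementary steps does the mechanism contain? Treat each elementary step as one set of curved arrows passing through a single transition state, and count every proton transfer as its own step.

3

Step 1: Electrophilic addition begins with the π(C=C) electrons forming a bond to the proton of H3O⁺. Following Markovnikov's rule, the resulting cation is secondary. H2O is released.
(No 1,2-shift: no single shift to an adjacent carbon would give a more stable cation.)
Step 2: Water acts as the nucleophile: an oxygen lone pair bonds to the cationic carbon, giving an oxonium-ion intermediate.
Step 3: H2O removes a proton from the oxonium oxygen, regenerating H3O⁺ and giving the neutral alcohol.
Total: 3 elementary steps.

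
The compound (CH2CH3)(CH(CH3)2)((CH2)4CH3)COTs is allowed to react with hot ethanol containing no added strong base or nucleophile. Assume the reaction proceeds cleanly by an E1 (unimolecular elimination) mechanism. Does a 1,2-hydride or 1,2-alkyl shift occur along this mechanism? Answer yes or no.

no

The first-formed carbocation is tertiary.
No single 1,2-shift to an adjacent carbon would produce a more-substituted cation than the one already present, so no rearrangement occurs.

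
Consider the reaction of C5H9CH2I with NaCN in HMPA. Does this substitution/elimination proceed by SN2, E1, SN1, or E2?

SN2

Conditions: a primary substrate with a strong nucleophile in the polar aprotic solvent HMPA.
These conditions are the textbook signature of the SN2 pathway.
An unhindered substrate with a strong nucleophile in a polar aprotic solvent favours one-step backside displacement.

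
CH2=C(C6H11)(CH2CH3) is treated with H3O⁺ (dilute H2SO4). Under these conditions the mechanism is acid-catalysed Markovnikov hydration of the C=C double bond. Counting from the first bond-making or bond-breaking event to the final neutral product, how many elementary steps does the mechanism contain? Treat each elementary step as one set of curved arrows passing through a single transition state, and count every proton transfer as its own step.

3

Step 1: The π electrons of the C=C bond attack a proton of H3O⁺; Markovnikov addition places the new C–H on the less-substituted alkene carbon, so the positive charge ends up on the more-substituted carbon — a tertiary carbocation. H2O is released.
(No 1,2-shift: no single shift to an adjacent carbon would give a more stable cation.)
Step 2: Water acts as the nucleophile: an oxygen lone pair bonds to the cationic carbon, giving an oxonium-ion intermediate.
Step 3: Proton transfer from the O–H of the oxonium ion to H2O completes the catalytic cycle and yields the alcohol.
Total: 3 elementary steps.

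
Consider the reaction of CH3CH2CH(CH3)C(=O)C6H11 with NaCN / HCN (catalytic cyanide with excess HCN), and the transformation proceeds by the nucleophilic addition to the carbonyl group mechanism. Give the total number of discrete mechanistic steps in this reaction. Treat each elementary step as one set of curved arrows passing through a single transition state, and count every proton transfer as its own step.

Step 1: Nucleophilic addition: CN⁻ adds to the carbonyl carbon, pushing the π(C=O) electron pair onto oxygen and giving a tetrahedral alkoxide.
Step 2: The alkoxide is protonated in situ by undissociated HCN, yielding a cyanohydrin; the CN⁻ so formed carries on the cycle.
Total: 2 elementary steps.

2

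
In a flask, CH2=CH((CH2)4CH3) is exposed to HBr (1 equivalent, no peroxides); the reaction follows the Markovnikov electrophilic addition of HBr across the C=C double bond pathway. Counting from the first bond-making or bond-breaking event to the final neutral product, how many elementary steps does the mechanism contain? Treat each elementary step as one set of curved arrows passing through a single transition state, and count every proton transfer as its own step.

2

Step 1: Electrophilic addition begins with the π(C=C) electrons forming a bond to the proton of HBr. Following Markovnikov's rule, the resulting cation is secondary. The H–Br bond breaks heterolytically, releasing Br⁻.
(No 1,2-shift: no single shift to an adjacent carbon would give a more stable cation.)
Step 2: Br⁻ captures the cation: a lone pair on Br⁻ fills the empty p orbital, producing the alkyl halide product.
Total: 2 elementary steps.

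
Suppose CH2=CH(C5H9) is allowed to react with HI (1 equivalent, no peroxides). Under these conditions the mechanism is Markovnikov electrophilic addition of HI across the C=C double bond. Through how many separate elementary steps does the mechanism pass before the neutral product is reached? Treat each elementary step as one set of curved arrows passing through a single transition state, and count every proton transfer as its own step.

3

Step 1: Protonation of the alkene by HI: the π bond acts as the nucleophile and picks up H⁺, giving the more stable (Markovnikov) secondary carbocation. The H–I bond breaks heterolytically, releasing I⁻.
Step 2: A hydride (H with its bonding pair) migrates from the adjacent cyclopentyl carbon to the cationic centre — a 1,2-hydride shift — upgrading the secondary cation to a tertiary one.
Step 3: I⁻ captures the cation: a lone pair on I⁻ fills the empty p orbital, producing the alkyl halide product.
Total: 3 elementary steps.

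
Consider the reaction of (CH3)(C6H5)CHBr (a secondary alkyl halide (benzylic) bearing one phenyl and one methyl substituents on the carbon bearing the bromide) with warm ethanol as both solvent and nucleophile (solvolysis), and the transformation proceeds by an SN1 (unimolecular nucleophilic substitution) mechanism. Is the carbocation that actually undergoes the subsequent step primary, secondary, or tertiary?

secondary

Step 1: Ionisation: the C–Br σ-bond cleaves heterolytically; both bonding electrons depart with Br⁻, leaving a secondary carbocation at the α-carbon.
No single 1,2-shift to an adjacent carbon would give a more-substituted cation, so no rearrangement occurs.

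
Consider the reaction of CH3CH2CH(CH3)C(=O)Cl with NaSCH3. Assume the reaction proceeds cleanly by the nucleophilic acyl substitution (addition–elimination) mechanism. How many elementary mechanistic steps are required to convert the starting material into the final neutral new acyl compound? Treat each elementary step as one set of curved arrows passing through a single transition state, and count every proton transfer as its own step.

Step 1: Nucleophilic addition of CH3S⁻ to the acyl carbon breaks the π(C=O) bond and yields a tetrahedral, anionic intermediate.
Step 2: Elimination step: re-formation of the carbonyl π bond drives out Cl⁻, giving the new acyl compound.
Total: 2 elementary steps.

2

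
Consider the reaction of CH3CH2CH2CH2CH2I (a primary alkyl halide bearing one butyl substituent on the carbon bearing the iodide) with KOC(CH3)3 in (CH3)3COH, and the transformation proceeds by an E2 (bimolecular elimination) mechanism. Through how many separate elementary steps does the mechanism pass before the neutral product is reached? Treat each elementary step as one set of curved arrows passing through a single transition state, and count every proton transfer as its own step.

Step 1: Concerted anti-periplanar elimination: (CH3)3CO⁻ abstracts a β-H while I⁻ leaves, and the C–H electrons become the new C=C π bond — all in a single transition state.
Total: 1 elementary step.

1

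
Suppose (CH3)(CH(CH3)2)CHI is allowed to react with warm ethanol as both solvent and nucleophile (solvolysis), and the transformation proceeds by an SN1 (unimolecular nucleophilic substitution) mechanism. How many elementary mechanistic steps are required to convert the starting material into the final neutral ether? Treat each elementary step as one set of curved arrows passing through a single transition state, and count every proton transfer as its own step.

Step 1: Ionisation: the C–I σ-bond cleaves heterolytically; both bonding electrons depart with I⁻, leaving a secondary carbocation at the α-carbon.
Step 2: Carbocation rearrangement: a 1,2-hydride shift from the adjacent isopropyl carbon converts the initially-formed secondary cation into the more stable tertiary cation.
Step 3: A lone pair on the oxygen of CH3CH2OH attacks the carbocation, forming a new C–O σ-bond and an oxonium ion.
Step 4: Proton transfer from the O–H of the oxonium ion to a solvent molecule delivers the neutral ether.
Total: 4 elementary steps.

4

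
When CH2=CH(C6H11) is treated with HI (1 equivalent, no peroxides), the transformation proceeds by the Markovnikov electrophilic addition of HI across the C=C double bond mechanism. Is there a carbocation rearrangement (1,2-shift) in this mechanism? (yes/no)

The first-formed carbocation is secondary.
The adjacent cyclohexyl carbon already bears 2 other carbon substituents and has a hydrogen to migrate; after a 1,2-hydride shift from that carbon the positive charge sits on a tertiary centre.
Tertiary is more stable than secondary, so the shift occurs.

yes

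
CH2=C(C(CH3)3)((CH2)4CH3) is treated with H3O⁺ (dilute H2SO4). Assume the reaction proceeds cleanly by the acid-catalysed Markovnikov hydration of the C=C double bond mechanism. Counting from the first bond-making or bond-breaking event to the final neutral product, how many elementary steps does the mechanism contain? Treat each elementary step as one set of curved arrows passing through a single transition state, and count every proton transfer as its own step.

Step 1: Electrophilic addition begins with the π(C=C) electrons forming a bond to the proton of H3O⁺. Following Markovnikov's rule, the resulting cation is tertiary. H2O is released.
(No 1,2-shift: no single shift to an adjacent carbon would give a more stable cation.)
Step 2: A lone pair on the oxygen of H2O attacks the carbocation, forming a C–O bond and an oxonium ion (a protonated alcohol).
Step 3: H2O removes a proton from the oxonium oxygen, regenerating H3O⁺ and giving the neutral alcohol.
Total: 3 elementary steps.

3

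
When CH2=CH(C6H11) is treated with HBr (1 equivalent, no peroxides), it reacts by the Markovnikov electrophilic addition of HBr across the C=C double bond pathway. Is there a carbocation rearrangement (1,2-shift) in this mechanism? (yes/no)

yes

The first-formed carbocation is secondary.
The adjacent cyclohexyl carbon already bears 2 other carbon substituents and has a hydrogen to migrate; after a 1,2-hydride shift from that carbon the positive charge sits on a tertiary centre.
Tertiary is more stable than secondary, so the shift occurs.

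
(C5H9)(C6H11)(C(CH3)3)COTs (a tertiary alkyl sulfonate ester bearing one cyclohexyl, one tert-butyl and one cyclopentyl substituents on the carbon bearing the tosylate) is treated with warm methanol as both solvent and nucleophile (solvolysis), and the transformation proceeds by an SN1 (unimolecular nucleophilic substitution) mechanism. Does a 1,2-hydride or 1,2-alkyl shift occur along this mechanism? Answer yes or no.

The first-formed carbocation is tertiary.
No single 1,2-shift to an adjacent carbon would produce a more-substituted cation than the one already present, so no rearrangement occurs.

no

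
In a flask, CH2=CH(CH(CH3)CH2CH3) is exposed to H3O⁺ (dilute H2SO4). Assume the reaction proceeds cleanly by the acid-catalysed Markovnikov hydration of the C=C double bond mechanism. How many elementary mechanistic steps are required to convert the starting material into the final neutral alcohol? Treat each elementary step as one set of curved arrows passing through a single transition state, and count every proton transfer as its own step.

Step 1: Protonation of the alkene by H3O⁺: the π bond acts as the nucleophile and picks up H⁺, giving the more stable (Markovnikov) secondary carbocation. H2O is released.
Step 2: Carbocation rearrangement: a 1,2-hydride shift from the adjacent sec-butyl carbon converts the initially-formed secondary cation into the more stable tertiary cation.
Step 3: Water acts as the nucleophile: an oxygen lone pair bonds to the cationic carbon, giving an oxonium-ion intermediate.
Step 4: Proton transfer from the O–H of the oxonium ion to H2O completes the catalytic cycle and yields the alcohol.
Total: 4 elementary steps.

4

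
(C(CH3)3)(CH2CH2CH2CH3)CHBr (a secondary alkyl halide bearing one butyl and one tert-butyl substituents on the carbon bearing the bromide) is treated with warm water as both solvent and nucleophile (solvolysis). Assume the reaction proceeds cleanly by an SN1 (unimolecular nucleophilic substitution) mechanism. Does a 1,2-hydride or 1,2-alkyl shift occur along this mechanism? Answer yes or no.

The first-formed carbocation is secondary.
The adjacent tert-butyl carbon has no hydrogen but bears methyl groups; migration of one methyl with its bonding pair (a 1,2-methyl shift) places the charge on a tertiary centre.
Tertiary is more stable than secondary, so the shift occurs.

yes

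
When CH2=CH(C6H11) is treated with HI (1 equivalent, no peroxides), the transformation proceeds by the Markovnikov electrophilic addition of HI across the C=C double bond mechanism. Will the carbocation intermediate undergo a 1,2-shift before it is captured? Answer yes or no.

The first-formed carbocation is secondary.
The adjacent cyclohexyl carbon already bears 2 other carbon substituents and has a hydrogen to migrate; after a 1,2-hydride shift from that carbon the positive charge sits on a tertiary centre.
Tertiary is more stable than secondary, so the shift occurs.

yes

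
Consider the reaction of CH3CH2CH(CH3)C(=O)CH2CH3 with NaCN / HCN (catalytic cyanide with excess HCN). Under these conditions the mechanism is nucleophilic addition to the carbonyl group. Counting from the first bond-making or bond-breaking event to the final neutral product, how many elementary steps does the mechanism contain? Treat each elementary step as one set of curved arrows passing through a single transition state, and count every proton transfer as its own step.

Step 1: CN⁻ attacks the sp² carbonyl carbon; the C=O π bond breaks and the electrons end up as a lone pair on the alkoxide oxygen of the tetrahedral intermediate.
Step 2: The alkoxide oxygen removes a proton from HCN present in the mixture, giving a cyanohydrin and regenerating CN⁻.
Total: 2 elementary steps.

2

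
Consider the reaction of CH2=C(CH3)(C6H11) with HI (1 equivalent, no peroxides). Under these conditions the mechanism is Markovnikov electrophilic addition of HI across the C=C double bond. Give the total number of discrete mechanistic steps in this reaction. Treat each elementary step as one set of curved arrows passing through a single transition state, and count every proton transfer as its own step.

2

Step 1: The π electrons of the C=C bond attack a proton of HI; Markovnikov addition places the new C–H on the less-substituted alkene carbon, so the positive charge ends up on the more-substituted carbon — a tertiary carbocation. The H–I bond breaks heterolytically, releasing I⁻.
(No 1,2-shift: no single shift to an adjacent carbon would give a more stable cation.)
Step 2: I⁻ captures the cation: a lone pair on I⁻ fills the empty p orbital, producing the alkyl halide product.
Total: 2 elementary steps.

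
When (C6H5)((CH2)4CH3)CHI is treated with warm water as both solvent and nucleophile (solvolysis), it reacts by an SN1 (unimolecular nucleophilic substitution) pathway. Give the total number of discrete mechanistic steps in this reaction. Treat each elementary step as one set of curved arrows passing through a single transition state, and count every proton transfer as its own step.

3

Step 1: Rate-determining heterolysis of the C–I bond gives I⁻ and a secondary carbocation.
(No 1,2-shift: no single shift to an adjacent carbon would give a more stable cation.)
Step 2: Nucleophilic capture: the oxygen of H2O bonds to the cationic carbon, producing an oxonium-ion intermediate.
Step 3: Proton transfer from the O–H of the oxonium ion to a solvent molecule delivers the neutral alcohol.
Total: 3 elementary steps.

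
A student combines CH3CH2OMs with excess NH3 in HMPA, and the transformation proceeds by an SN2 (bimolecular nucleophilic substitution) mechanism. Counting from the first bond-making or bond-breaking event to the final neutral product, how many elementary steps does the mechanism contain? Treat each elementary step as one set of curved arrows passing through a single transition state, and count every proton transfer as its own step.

2

Step 1: A lone pair on the N of NH3 attacks the α-carbon from the back side while the C–O bond breaks; both bonding electrons leave with MsO⁻. The product of this concerted step is an alkylammonium ion.
Step 2: A second equivalent of NH3 removes a proton from the N, giving the neutral product.
Total: 2 elementary steps.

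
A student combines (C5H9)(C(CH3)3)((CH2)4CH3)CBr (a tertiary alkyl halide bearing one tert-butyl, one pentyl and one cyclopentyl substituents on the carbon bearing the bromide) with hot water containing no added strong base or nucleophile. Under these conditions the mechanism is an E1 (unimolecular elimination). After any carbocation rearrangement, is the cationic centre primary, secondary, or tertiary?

Step 1: Unassisted departure of Br⁻ (taking the C–Br bonding pair) generates a tertiary carbocation.
No single 1,2-shift to an adjacent carbon would give a more-substituted cation, so no rearrangement occurs.

tertiary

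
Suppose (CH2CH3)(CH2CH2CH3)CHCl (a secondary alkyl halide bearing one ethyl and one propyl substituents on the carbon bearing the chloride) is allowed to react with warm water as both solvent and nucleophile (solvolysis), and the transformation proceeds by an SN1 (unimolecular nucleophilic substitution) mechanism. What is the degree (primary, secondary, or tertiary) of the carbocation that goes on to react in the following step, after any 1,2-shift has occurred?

secondary

Step 1: Ionisation: the C–Cl σ-bond cleaves heterolytically; both bonding electrons depart with Cl⁻, leaving a secondary carbocation at the α-carbon.
No single 1,2-shift to an adjacent carbon would give a more-substituted cation, so no rearrangement occurs.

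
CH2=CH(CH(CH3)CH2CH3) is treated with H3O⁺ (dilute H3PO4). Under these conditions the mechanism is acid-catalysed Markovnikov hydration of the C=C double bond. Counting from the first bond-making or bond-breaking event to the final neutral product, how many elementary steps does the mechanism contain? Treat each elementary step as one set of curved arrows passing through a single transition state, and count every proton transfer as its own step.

Step 1: Protonation of the alkene by H3O⁺: the π bond acts as the nucleophile and picks up H⁺, giving the more stable (Markovnikov) secondary carbocation. H2O is released.
Step 2: A 1,2-hydride shift from the adjacent sec-butyl carbon moves the positive charge from the secondary centre to an adjacent carbon, generating a more stable tertiary carbocation.
Step 3: Water acts as the nucleophile: an oxygen lone pair bonds to the cationic carbon, giving an oxonium-ion intermediate.
Step 4: Deprotonation of the oxonium ion by a water molecule delivers the neutral alcohol and regenerates the acid catalyst.
Total: 4 elementary steps.

4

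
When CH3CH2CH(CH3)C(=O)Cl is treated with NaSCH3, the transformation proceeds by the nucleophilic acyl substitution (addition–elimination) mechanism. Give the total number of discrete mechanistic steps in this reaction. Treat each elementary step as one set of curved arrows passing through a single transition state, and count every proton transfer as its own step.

2

Step 1: Nucleophilic addition of CH3S⁻ to the acyl carbon breaks the π(C=O) bond and yields a tetrahedral, anionic intermediate.
Step 2: An oxygen lone pair re-forms the C=O π bond as the C–Cl σ-bond breaks; Cl⁻ is expelled.
Total: 2 elementary steps.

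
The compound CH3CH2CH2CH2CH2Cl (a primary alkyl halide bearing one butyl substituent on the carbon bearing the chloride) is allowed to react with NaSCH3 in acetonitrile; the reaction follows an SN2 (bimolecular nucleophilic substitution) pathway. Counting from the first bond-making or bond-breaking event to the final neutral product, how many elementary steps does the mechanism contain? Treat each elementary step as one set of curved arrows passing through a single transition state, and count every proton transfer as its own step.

Step 1: Backside attack by CH3S⁻ on the carbon bearing the chloride: the new C–S bond forms as the C–Cl bond breaks, with Walden inversion at carbon.
Total: 1 elementary step.

1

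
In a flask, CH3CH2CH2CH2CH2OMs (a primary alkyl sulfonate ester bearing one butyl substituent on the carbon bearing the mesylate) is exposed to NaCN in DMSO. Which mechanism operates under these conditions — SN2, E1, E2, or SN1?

Conditions: a primary substrate with a strong nucleophile in the polar aprotic solvent DMSO.
These conditions are the textbook signature of the SN2 pathway.
An unhindered substrate with a strong nucleophile in a polar aprotic solvent favours one-step backside displacement.

SN2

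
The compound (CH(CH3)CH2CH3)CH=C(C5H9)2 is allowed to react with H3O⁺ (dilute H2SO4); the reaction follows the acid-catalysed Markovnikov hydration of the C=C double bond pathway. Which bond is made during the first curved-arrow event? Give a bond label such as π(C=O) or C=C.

Step 1: The π electrons of the C=C bond attack a proton of H3O⁺; Markovnikov addition places the new C–H on the less-substituted alkene carbon, so the positive charge ends up on the more-substituted carbon — a tertiary carbocation. H2O is released.
The bond formed in this step is the C–H bond.

C–H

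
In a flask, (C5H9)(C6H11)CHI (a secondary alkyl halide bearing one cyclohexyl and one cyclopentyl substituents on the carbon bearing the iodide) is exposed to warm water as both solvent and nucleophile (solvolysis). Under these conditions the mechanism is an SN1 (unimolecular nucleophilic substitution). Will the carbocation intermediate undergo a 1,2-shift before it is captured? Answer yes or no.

yes

The first-formed carbocation is secondary.
The adjacent cyclohexyl carbon already bears 2 other carbon substituents and has a hydrogen to migrate; after a 1,2-hydride shift from that carbon the positive charge sits on a tertiary centre.
Tertiary is more stable than secondary, so the shift occurs.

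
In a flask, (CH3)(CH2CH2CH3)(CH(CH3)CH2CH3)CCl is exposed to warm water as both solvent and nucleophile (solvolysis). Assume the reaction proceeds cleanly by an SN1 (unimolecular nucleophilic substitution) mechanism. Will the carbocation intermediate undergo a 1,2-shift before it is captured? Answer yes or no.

no

The first-formed carbocation is tertiary.
No single 1,2-shift to an adjacent carbon would produce a more-substituted cation than the one already present, so no rearrangement occurs.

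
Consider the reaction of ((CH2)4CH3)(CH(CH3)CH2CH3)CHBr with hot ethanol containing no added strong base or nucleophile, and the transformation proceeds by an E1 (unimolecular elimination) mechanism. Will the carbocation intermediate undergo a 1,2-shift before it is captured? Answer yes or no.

yes

The first-formed carbocation is secondary.
The adjacent sec-butyl carbon already bears 2 other carbon substituents and has a hydrogen to migrate; after a 1,2-hydride shift from that carbon the positive charge sits on a tertiary centre.
Tertiary is more stable than secondary, so the shift occurs.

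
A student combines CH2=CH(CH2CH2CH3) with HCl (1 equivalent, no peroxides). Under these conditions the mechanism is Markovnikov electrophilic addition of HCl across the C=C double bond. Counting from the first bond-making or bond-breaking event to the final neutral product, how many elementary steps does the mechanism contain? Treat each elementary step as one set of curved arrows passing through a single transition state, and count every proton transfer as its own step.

Step 1: The π electrons of the C=C bond attack a proton of HCl; Markovnikov addition places the new C–H on the less-substituted alkene carbon, so the positive charge ends up on the more-substituted carbon — a secondary carbocation. The H–Cl bond breaks heterolytically, releasing Cl⁻.
(No 1,2-shift: no single shift to an adjacent carbon would give a more stable cation.)
Step 2: Nucleophilic attack by Cl⁻ on the carbocation completes the addition, giving R–Cl.
Total: 2 elementary steps.

2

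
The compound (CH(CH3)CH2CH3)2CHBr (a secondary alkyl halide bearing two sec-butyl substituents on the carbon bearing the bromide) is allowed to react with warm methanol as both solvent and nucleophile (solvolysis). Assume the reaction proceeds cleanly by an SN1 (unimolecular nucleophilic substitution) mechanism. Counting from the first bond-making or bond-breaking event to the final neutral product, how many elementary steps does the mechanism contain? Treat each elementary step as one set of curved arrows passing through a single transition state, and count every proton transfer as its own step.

Step 1: Ionisation: the C–Br σ-bond cleaves heterolytically; both bonding electrons depart with Br⁻, leaving a secondary carbocation at the α-carbon.
Step 2: Carbocation rearrangement: a 1,2-hydride shift from the adjacent sec-butyl carbon converts the initially-formed secondary cation into the more stable tertiary cation.
Step 3: CH3OH donates an oxygen lone pair into the empty p orbital of the cation, giving a protonated ether (an oxonium ion).
Step 4: Proton transfer from the O–H of the oxonium ion to a solvent molecule delivers the neutral ether.
Total: 4 elementary steps.

4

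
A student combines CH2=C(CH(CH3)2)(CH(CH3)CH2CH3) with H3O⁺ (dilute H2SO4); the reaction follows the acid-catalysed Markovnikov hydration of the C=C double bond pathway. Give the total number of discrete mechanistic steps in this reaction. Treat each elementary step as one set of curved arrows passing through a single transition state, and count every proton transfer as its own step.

3

Step 1: Protonation of the alkene by H3O⁺: the π bond acts as the nucleophile and picks up H⁺, giving the more stable (Markovnikov) tertiary carbocation. H2O is released.
(No 1,2-shift: no single shift to an adjacent carbon would give a more stable cation.)
Step 2: Nucleophilic capture of the cation by H2O produces the protonated alcohol (an oxonium ion).
Step 3: Proton transfer from the O–H of the oxonium ion to H2O completes the catalytic cycle and yields the alcohol.
Total: 3 elementary steps.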